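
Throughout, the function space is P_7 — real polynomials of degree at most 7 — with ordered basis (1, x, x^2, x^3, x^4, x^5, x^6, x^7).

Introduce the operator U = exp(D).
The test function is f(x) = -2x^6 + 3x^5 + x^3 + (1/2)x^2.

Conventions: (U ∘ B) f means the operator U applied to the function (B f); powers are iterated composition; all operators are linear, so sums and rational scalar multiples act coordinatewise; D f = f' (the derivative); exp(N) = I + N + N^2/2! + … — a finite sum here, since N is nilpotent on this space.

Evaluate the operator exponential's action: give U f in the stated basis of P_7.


the image equals g(x) = -2x^6 - 9x^5 - 15x^4 - 9x^3 + (7/2)x^2 + 7x + 5/2

order-1 term: -12x^5 + 15x^4 + 3x^2 + x
order-2 term: -30x^4 + 30x^3 + 3x + 1/2
order-3 term: -40x^3 + 30x^2 + 1
order-4 term: -30x^2 + 15x
order-5 term: -12x + 3
order-6 term: -2
the series for exp(D) f terminates at order 6
exp(D) f = -2x^6 - 9x^5 - 15x^4 - 9x^3 + (7/2)x^2 + 7x + 5/2


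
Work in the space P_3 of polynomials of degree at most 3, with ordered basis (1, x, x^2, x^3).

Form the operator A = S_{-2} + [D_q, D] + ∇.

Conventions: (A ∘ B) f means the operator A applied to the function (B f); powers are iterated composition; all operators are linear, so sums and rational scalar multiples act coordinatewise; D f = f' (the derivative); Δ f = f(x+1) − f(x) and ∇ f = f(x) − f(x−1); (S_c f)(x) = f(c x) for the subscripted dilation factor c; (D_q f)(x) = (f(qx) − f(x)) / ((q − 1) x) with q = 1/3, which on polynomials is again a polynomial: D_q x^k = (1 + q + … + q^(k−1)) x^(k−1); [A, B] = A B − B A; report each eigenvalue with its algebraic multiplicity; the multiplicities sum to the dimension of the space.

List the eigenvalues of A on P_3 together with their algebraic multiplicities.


image of 1: 1
image of x: -2x + 1
image of x^2: 4x^2 + 2x - 1/3
image of x^3: -8x^3 + 3x^2 - (17/9)x + 1
the matrix is upper triangular; its diagonal is (1, -2, 4, -8)
for a triangular matrix the eigenvalues are the diagonal entries, with algebraic multiplicity their repetition count

λ = -8 (multiplicity 1), λ = -2 (multiplicity 1), λ = 1 (multiplicity 1), λ = 4 (multiplicity 1)


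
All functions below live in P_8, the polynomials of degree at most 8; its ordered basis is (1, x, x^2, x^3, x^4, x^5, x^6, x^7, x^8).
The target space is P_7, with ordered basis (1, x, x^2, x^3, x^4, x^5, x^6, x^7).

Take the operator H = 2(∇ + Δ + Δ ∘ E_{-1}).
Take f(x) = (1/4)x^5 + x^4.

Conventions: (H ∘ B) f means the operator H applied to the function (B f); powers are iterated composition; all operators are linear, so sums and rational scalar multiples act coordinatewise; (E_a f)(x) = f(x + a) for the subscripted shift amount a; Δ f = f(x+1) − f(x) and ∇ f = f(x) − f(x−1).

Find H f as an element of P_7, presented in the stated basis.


∇ f = (5/4)x^4 + (3/2)x^3 - (7/2)x^2 + (11/4)x - 3/4
Δ f = (5/4)x^4 + (13/2)x^3 + (17/2)x^2 + (21/4)x + 5/4
E_{-1} f = (1/4)x^5 - (1/4)x^4 - (3/2)x^3 + (7/2)x^2 - (11/4)x + 3/4
Δ E_{-1} f = (5/4)x^4 + (3/2)x^3 - (7/2)x^2 + (11/4)x - 3/4
(∇ + Δ + Δ ∘ E_{-1}) f = (15/4)x^4 + (19/2)x^3 + (3/2)x^2 + (43/4)x - 1/4
(2(∇ + Δ + Δ ∘ E_{-1})) f = (15/2)x^4 + 19x^3 + 3x^2 + (43/2)x - 1/2

g(x) = (15/2)x^4 + 19x^3 + 3x^2 + (43/2)x - 1/2


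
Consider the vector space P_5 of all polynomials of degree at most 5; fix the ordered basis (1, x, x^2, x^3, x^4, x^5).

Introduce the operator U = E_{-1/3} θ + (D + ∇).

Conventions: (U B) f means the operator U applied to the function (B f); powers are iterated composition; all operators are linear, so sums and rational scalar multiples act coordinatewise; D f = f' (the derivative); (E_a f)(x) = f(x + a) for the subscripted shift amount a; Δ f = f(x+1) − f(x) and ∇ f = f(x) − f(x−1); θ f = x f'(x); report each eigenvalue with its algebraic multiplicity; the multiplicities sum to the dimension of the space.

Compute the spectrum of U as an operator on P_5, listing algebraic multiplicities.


λ = 0 (multiplicity 1), λ = 1 (multiplicity 1), λ = 2 (multiplicity 1), λ = 3 (multiplicity 1), λ = 4 (multiplicity 1), λ = 5 (multiplicity 1)

image of 1: 0
image of x: x + 5/3
image of x^2: 2x^2 + (8/3)x - 7/9
image of x^3: 3x^3 + 3x^2 - 2x + 8/9
image of x^4: 4x^4 + (8/3)x^3 - (10/3)x^2 + (92/27)x - 77/81
image of x^5: 5x^5 + (5/3)x^4 - (40/9)x^3 + (220/27)x^2 - (380/81)x + 238/243
the matrix is upper triangular; its diagonal is (0, 1, 2, 3, 4, 5)
for a triangular matrix the eigenvalues are the diagonal entries, with algebraic multiplicity their repetition count


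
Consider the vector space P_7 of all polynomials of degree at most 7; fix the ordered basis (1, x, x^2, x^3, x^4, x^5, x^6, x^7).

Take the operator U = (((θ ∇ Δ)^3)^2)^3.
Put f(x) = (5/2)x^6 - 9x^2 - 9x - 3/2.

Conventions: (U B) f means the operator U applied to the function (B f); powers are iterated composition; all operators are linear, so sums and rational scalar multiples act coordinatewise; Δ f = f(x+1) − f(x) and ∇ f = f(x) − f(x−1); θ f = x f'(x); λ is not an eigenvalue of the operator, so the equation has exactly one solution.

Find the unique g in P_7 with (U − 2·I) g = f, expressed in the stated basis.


the result is g(x) = -(5/4)x^6 + (9/2)x^2 + (9/2)x + 3/4

write g with unknown coordinates in the stated basis and equate coefficients in (U − 2·I) g = f
solving from the highest basis element down gives g = -(5/4)x^6 + (9/2)x^2 + (9/2)x + 3/4
check: U g = 0
so U g − 2·g = (5/2)x^6 - 9x^2 - 9x - 3/2 = f ✓


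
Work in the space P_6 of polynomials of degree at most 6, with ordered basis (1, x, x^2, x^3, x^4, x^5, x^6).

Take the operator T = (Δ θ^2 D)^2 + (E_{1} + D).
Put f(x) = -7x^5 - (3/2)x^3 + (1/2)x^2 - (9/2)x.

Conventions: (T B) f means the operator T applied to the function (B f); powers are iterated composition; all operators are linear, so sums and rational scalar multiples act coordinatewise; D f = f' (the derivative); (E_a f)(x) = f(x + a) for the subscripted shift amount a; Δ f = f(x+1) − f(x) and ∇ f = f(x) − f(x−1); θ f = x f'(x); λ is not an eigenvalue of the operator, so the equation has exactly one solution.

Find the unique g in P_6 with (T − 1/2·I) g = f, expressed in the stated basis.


g(x) = -14x^5 + 280x^4 - 4203x^3 + 47357x^2 - 140707x + 489428

write g with unknown coordinates in the stated basis and equate coefficients in (T − 1/2·I) g = f
solving from the highest basis element down gives g = -14x^5 + 280x^4 - 4203x^3 + 47357x^2 - 140707x + 489428
check: T g = -14x^5 + 140x^4 - 2103x^3 + 23679x^2 - 70358x + 244714
so T g − 1/2·g = -7x^5 - (3/2)x^3 + (1/2)x^2 - (9/2)x = f ✓


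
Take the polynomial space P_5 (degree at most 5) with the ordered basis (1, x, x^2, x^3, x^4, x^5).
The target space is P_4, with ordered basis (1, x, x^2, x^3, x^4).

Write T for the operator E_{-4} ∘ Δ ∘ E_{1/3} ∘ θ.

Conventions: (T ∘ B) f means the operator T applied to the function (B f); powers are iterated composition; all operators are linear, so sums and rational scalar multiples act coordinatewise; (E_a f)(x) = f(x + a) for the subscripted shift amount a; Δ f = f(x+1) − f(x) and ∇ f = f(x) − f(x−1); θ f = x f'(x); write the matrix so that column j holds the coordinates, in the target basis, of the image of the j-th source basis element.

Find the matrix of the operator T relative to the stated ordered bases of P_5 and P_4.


image of 1: 0
image of x: 1
image of x^2: 4x - 38/3
image of x^3: 9x^2 - 57x + 91
image of x^4: 16x^3 - 152x^2 + (1456/3)x - 14060/27
image of x^5: 25x^4 - (950/3)x^3 + (4550/3)x^2 - (87875/27)x + 213805/81
each image's coordinates form column j of the matrix

the matrix is [[0, 1, -38/3, 91, -14060/27, 213805/81]; [0, 0, 4, -57, 1456/3, -87875/27]; [0, 0, 0, 9, -152, 4550/3]; [0, 0, 0, 0, 16, -950/3]; [0, 0, 0, 0, 0, 25]] (rows listed top to bottom)


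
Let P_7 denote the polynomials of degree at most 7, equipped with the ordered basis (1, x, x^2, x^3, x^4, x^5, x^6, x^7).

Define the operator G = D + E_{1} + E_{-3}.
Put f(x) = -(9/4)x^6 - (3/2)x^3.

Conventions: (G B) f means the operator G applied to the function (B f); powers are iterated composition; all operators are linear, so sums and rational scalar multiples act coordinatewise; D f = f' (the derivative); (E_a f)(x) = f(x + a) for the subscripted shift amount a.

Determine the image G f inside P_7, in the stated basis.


the result is g(x) = -(9/2)x^6 + (27/2)x^5 - (675/2)x^4 + 1167x^3 - 2763x^2 + 3222x - 3207/2

D f = -(27/2)x^5 - (9/2)x^2
E_{1} f = -(9/4)x^6 - (27/2)x^5 - (135/4)x^4 - (93/2)x^3 - (153/4)x^2 - 18x - 15/4
E_{-3} f = -(9/4)x^6 + (81/2)x^5 - (1215/4)x^4 + (2427/2)x^3 - (10881/4)x^2 + 3240x - 6399/4
(D + E_{1} + E_{-3}) f = -(9/2)x^6 + (27/2)x^5 - (675/2)x^4 + 1167x^3 - 2763x^2 + 3222x - 3207/2


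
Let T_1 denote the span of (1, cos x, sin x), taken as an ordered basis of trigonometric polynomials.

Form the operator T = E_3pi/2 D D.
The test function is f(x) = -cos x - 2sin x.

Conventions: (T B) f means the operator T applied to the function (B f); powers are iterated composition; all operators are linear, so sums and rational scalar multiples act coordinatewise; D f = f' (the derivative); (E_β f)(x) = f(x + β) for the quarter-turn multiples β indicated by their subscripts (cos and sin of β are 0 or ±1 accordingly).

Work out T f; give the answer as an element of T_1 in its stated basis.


D f = -2cos x + sin x
D D f = cos x + 2sin x
E_3pi/2 D D f = -2cos x + sin x

the result is g(x) = -2cos x + sin x


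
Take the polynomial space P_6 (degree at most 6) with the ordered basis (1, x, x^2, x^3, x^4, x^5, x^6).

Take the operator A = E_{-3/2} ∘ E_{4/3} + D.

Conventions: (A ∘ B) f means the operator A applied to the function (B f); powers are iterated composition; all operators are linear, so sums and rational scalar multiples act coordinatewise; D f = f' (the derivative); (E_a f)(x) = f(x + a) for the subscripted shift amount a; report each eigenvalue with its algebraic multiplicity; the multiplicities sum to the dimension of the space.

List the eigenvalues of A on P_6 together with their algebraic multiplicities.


image of 1: 1
image of x: x + 5/6
image of x^2: x^2 + (5/3)x + 1/36
image of x^3: x^3 + (5/2)x^2 + (1/12)x - 1/216
image of x^4: x^4 + (10/3)x^3 + (1/6)x^2 - (1/54)x + 1/1296
image of x^5: x^5 + (25/6)x^4 + (5/18)x^3 - (5/108)x^2 + (5/1296)x - 1/7776
image of x^6: x^6 + 5x^5 + (5/12)x^4 - (5/54)x^3 + (5/432)x^2 - (1/1296)x + 1/46656
the matrix is upper triangular; its diagonal is (1, 1, 1, 1, 1, 1, 1)
for a triangular matrix the eigenvalues are the diagonal entries, with algebraic multiplicity their repetition count

λ = 1 (multiplicity 7)


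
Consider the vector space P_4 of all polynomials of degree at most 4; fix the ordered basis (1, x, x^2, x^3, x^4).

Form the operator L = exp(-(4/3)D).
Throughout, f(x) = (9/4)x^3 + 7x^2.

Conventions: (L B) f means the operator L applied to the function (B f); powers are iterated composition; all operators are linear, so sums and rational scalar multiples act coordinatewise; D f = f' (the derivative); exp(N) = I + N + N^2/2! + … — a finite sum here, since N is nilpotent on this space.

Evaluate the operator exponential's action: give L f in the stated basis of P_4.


order-1 term: -9x^2 - (56/3)x
order-2 term: 12x + 112/9
order-3 term: -16/3
the series for exp(-(4/3)D) f terminates at order 3
exp(-(4/3)D) f = (9/4)x^3 - 2x^2 - (20/3)x + 64/9

the result is g(x) = (9/4)x^3 - 2x^2 - (20/3)x + 64/9


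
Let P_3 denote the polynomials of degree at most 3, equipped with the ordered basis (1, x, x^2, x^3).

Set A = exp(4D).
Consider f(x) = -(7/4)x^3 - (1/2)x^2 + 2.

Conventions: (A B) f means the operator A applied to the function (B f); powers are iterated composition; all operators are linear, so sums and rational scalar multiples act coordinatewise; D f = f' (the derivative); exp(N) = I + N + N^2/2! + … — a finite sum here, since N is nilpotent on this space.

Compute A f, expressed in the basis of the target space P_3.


g(x) = -(7/4)x^3 - (43/2)x^2 - 88x - 118

order-1 term: -21x^2 - 4x
order-2 term: -84x - 8
order-3 term: -112
the series for exp(4D) f terminates at order 3
exp(4D) f = -(7/4)x^3 - (43/2)x^2 - 88x - 118


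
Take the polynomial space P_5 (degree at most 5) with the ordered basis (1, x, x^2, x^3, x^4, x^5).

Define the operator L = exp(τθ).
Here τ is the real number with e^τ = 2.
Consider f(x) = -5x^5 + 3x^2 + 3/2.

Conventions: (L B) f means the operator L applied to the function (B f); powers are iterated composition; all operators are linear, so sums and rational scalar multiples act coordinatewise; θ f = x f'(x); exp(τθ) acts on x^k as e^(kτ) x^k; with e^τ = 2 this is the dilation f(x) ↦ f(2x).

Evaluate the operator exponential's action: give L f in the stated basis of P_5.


the image equals g(x) = -160x^5 + 12x^2 + 3/2

exp(τθ) x^k = e^(kτ) x^k; with e^τ = 2 this sends x^k to 2^k x^k
x^2 ↦ 4 x^2
x^5 ↦ 32 x^5
applying this coordinatewise to f: exp(τθ) f = -160x^5 + 12x^2 + 3/2


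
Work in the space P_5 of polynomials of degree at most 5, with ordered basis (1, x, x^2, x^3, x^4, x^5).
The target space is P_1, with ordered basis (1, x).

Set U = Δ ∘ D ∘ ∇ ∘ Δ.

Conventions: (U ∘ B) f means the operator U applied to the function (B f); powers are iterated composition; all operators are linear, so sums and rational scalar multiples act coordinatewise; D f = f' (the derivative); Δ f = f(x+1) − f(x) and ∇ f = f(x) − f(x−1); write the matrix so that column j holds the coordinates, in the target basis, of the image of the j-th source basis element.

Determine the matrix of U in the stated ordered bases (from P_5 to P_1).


image of 1: 0
image of x: 0
image of x^2: 0
image of x^3: 0
image of x^4: 24
image of x^5: 120x + 60
each image's coordinates form column j of the matrix

the matrix is [[0, 0, 0, 0, 24, 60]; [0, 0, 0, 0, 0, 120]] (rows listed top to bottom)


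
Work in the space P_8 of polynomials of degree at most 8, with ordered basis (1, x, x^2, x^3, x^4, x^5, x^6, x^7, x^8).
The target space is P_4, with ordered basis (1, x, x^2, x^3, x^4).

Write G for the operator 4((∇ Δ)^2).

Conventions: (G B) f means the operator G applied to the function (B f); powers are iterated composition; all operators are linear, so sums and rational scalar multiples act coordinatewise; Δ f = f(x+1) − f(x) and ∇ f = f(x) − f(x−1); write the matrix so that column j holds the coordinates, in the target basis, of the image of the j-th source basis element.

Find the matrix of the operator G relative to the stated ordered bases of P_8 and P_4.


the matrix is [[0, 0, 0, 0, 96, 0, 480, 0, 2016]; [0, 0, 0, 0, 0, 480, 0, 3360, 0]; [0, 0, 0, 0, 0, 0, 1440, 0, 13440]; [0, 0, 0, 0, 0, 0, 0, 3360, 0]; [0, 0, 0, 0, 0, 0, 0, 0, 6720]] (rows listed top to bottom)

image of 1: 0
image of x: 0
image of x^2: 0
image of x^3: 0
image of x^4: 96
image of x^5: 480x
image of x^6: 1440x^2 + 480
image of x^7: 3360x^3 + 3360x
image of x^8: 6720x^4 + 13440x^2 + 2016
each image's coordinates form column j of the matrix


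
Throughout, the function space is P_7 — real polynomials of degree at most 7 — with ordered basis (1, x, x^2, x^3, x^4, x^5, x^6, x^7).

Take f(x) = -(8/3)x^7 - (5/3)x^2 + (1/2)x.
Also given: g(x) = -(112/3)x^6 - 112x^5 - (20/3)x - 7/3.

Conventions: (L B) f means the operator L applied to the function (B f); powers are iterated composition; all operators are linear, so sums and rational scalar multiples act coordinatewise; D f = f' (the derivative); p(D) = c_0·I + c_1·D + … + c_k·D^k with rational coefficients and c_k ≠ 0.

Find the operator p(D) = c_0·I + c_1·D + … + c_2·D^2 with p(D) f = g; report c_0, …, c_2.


D^0 f = -(8/3)x^7 - (5/3)x^2 + (1/2)x
D^1 f = -(56/3)x^6 - (10/3)x + 1/2
D^2 f = -112x^5 - 10/3
matching coefficients of g against c_0 f + c_1 Df + … from the top degree down determines the c_i
solution: c_0 = 0, c_1 = 2, c_2 = 1

p(D) = 2·D + D^2, i.e. c_0 = 0, c_1 = 2, c_2 = 1


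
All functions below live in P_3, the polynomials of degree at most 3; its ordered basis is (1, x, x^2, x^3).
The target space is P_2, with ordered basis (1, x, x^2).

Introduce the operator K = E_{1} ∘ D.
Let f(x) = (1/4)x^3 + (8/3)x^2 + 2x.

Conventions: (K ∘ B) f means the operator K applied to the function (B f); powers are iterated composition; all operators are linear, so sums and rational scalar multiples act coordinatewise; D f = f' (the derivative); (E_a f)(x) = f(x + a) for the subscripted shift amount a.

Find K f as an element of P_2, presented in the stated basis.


g(x) = (3/4)x^2 + (41/6)x + 97/12

D f = (3/4)x^2 + (16/3)x + 2
E_{1} D f = (3/4)x^2 + (41/6)x + 97/12


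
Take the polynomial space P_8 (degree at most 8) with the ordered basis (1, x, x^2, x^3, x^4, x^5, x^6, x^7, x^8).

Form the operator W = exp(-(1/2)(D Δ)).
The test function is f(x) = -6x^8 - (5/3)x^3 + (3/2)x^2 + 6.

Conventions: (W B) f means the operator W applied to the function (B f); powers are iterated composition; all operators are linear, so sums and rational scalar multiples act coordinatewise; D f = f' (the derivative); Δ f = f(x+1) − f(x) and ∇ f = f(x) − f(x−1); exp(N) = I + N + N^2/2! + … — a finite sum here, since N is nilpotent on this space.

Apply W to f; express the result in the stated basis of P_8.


order-1 term: 168x^6 + 504x^5 + 840x^4 + 840x^3 + 504x^2 + 173x + 25
order-2 term: -1260x^4 - 5040x^3 - 8820x^2 - 7560x - 2604
order-3 term: 2520x^2 + 7560x + 6300
order-4 term: -630
the series for exp(-(1/2)(D Δ)) f terminates at order 4
exp(-(1/2)(D Δ)) f = -6x^8 + 168x^6 + 504x^5 - 420x^4 - (12605/3)x^3 - (11589/2)x^2 + 173x + 3097

the result is g(x) = -6x^8 + 168x^6 + 504x^5 - 420x^4 - (12605/3)x^3 - (11589/2)x^2 + 173x + 3097


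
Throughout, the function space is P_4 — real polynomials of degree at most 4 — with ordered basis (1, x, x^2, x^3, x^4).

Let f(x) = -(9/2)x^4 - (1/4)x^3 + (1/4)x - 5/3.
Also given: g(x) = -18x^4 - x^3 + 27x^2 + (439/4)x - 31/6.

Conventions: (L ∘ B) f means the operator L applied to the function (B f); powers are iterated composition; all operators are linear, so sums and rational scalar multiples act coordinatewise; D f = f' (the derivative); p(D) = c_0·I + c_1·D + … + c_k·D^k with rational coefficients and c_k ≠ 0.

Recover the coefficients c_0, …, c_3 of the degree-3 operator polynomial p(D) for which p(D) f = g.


c_0 = 4, c_1 = 0, c_2 = -1/2, c_3 = -1

D^0 f = -(9/2)x^4 - (1/4)x^3 + (1/4)x - 5/3
D^1 f = -18x^3 - (3/4)x^2 + 1/4
D^2 f = -54x^2 - (3/2)x
D^3 f = -108x - 3/2
matching coefficients of g against c_0 f + c_1 Df + … from the top degree down determines the c_i
solution: c_0 = 4, c_1 = 0, c_2 = -1/2, c_3 = -1


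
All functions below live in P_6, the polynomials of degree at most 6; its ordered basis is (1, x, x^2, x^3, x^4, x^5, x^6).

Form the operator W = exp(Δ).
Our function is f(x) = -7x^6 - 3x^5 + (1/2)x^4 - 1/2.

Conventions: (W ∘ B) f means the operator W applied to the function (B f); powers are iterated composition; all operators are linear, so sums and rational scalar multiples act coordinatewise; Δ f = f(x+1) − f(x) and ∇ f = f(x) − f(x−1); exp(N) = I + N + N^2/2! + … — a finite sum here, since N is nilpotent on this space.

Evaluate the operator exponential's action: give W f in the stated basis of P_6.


order-1 term: -42x^5 - 120x^4 - 168x^3 - 132x^2 - 55x - 19/2
order-2 term: -105x^4 - 450x^3 - 822x^2 - 729x - 517/2
order-3 term: -140x^3 - 660x^2 - 1138x - 702
order-4 term: -105x^2 - 435x - 969/2
order-5 term: -42x - 108
order-6 term: -7
the series for exp(Δ) f terminates at order 6
exp(Δ) f = -7x^6 - 45x^5 - (449/2)x^4 - 758x^3 - 1719x^2 - 2399x - 1570

the result is g(x) = -7x^6 - 45x^5 - (449/2)x^4 - 758x^3 - 1719x^2 - 2399x - 1570


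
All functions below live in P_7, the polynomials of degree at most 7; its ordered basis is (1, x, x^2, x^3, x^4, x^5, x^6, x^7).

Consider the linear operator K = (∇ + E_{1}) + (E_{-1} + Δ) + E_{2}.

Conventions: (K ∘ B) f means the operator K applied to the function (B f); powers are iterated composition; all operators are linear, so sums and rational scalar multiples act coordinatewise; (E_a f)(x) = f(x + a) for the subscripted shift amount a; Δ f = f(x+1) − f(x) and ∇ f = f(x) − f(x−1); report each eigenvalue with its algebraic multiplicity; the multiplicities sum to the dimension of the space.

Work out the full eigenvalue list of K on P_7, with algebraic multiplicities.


λ = 3 (multiplicity 8)

image of 1: 3
image of x: 3x + 4
image of x^2: 3x^2 + 8x + 6
image of x^3: 3x^3 + 12x^2 + 18x + 10
image of x^4: 3x^4 + 16x^3 + 36x^2 + 40x + 18
image of x^5: 3x^5 + 20x^4 + 60x^3 + 100x^2 + 90x + 34
image of x^6: 3x^6 + 24x^5 + 90x^4 + 200x^3 + 270x^2 + 204x + 66
image of x^7: 3x^7 + 28x^6 + 126x^5 + 350x^4 + 630x^3 + 714x^2 + 462x + 130
the matrix is upper triangular; its diagonal is (3, 3, 3, 3, 3, 3, 3, 3)
for a triangular matrix the eigenvalues are the diagonal entries, with algebraic multiplicity their repetition count


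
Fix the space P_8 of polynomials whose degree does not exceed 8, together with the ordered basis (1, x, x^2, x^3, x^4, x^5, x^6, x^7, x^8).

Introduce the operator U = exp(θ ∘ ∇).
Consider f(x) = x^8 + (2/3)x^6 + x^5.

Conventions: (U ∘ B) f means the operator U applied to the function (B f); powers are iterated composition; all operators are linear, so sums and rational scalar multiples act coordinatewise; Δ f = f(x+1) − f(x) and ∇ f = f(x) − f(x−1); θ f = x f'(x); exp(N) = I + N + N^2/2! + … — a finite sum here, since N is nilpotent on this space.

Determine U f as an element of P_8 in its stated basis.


order-1 term: 56x^7 - 168x^6 + 300x^5 - 300x^4 + 178x^3 - 56x^2 + 7x
order-2 term: 1176x^6 - 5460x^5 + 11960x^4 - 14280x^3 + 9030x^2 - 2373x
order-3 term: 11760x^5 - 59920x^4 + 125960x^3 - 124560x^2 + (143096/3)x
order-4 term: 58800x^4 - 267960x^3 + 427500x^2 - 231370x
order-5 term: 141120x^3 - 462672x^2 + 378816x
order-6 term: 141120x^2 - 224784x
order-7 term: 40320x
the series for exp(θ ∘ ∇) f terminates at order 7
exp(θ ∘ ∇) f = x^8 + 56x^7 + (3026/3)x^6 + 6601x^5 + 10540x^4 - 14982x^3 - 9638x^2 + (24944/3)x

the result is g(x) = x^8 + 56x^7 + (3026/3)x^6 + 6601x^5 + 10540x^4 - 14982x^3 - 9638x^2 + (24944/3)x


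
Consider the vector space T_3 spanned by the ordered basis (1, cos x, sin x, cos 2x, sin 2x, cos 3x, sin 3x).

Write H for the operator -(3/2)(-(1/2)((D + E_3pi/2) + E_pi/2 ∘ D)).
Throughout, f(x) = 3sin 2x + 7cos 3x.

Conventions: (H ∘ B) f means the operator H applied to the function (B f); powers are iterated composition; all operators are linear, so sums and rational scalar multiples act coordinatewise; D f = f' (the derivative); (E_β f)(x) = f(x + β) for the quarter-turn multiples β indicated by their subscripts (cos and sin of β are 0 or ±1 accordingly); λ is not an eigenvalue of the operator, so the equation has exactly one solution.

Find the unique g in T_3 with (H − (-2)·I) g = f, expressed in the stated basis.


g(x) = (12/5)sin 2x + (476/433)cos 3x + (336/433)sin 3x

write g with unknown coordinates in the stated basis and equate coefficients in (H − (-2)·I) g = f
solving from the highest basis element down gives g = (12/5)sin 2x + (476/433)cos 3x + (336/433)sin 3x
check: H g = -(9/5)sin 2x + (2079/433)cos 3x - (672/433)sin 3x
so H g − (-2)·g = 3sin 2x + 7cos 3x = f ✓


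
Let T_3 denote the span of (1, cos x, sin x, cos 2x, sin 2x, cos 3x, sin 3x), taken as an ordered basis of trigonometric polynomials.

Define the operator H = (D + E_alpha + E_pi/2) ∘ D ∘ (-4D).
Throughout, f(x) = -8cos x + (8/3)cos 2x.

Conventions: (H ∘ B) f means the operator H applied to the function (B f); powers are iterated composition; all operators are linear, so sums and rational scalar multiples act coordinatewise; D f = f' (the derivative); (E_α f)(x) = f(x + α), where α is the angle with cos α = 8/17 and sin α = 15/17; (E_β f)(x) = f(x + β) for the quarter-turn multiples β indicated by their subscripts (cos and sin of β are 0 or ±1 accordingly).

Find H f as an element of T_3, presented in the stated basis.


g(x) = -(256/17)cos x + (1568/17)sin x - (19200/289)cos 2x - (104704/867)sin 2x

D f = 8sin x - (16/3)sin 2x
(-4D) f = -32sin x + (64/3)sin 2x
D (-4D) f = -32cos x + (128/3)cos 2x
D D (-4D) f = 32sin x - (256/3)sin 2x
E_alpha D (-4D) f = -(256/17)cos x + (480/17)sin x - (20608/867)cos 2x - (10240/289)sin 2x
E_pi/2 D (-4D) f = 32sin x - (128/3)cos 2x
(D + E_alpha + E_pi/2) D (-4D) f = -(256/17)cos x + (1568/17)sin x - (19200/289)cos 2x - (104704/867)sin 2x


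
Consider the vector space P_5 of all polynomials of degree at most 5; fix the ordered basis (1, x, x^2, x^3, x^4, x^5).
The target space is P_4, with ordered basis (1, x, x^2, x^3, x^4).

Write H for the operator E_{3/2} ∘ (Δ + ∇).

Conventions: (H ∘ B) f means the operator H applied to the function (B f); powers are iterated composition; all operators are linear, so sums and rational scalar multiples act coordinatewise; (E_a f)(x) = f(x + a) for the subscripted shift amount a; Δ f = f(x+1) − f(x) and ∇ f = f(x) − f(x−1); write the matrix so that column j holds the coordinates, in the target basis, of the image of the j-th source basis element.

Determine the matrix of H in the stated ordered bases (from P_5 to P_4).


the matrix is [[0, 2, 6, 31/2, 39, 781/8]; [0, 0, 4, 18, 62, 195]; [0, 0, 0, 6, 36, 155]; [0, 0, 0, 0, 8, 60]; [0, 0, 0, 0, 0, 10]] (rows listed top to bottom)

image of 1: 0
image of x: 2
image of x^2: 4x + 6
image of x^3: 6x^2 + 18x + 31/2
image of x^4: 8x^3 + 36x^2 + 62x + 39
image of x^5: 10x^4 + 60x^3 + 155x^2 + 195x + 781/8
each image's coordinates form column j of the matrix


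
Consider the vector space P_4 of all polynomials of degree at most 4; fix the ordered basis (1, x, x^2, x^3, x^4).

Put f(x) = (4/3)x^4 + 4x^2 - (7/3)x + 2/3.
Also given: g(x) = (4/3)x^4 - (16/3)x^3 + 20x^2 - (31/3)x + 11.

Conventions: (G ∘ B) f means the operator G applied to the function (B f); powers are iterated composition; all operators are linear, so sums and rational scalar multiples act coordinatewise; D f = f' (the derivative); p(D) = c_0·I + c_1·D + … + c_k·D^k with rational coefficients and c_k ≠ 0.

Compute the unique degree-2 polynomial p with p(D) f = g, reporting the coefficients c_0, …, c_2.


D^0 f = (4/3)x^4 + 4x^2 - (7/3)x + 2/3
D^1 f = (16/3)x^3 + 8x - 7/3
D^2 f = 16x^2 + 8
matching coefficients of g against c_0 f + c_1 Df + … from the top degree down determines the c_i
solution: c_0 = 1, c_1 = -1, c_2 = 1

p(D) = I − D + D^2, i.e. c_0 = 1, c_1 = -1, c_2 = 1


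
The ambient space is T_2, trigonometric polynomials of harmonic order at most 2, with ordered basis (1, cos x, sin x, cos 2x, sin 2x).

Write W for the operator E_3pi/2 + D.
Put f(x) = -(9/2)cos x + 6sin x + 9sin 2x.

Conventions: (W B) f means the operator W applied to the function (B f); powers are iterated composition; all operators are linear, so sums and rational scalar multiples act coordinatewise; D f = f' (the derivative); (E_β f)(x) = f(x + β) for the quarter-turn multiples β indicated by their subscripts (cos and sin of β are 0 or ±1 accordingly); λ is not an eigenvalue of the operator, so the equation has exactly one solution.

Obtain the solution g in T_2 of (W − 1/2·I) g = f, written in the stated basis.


write g with unknown coordinates in the stated basis and equate coefficients in (W − 1/2·I) g = f
solving from the highest basis element down gives g = 9cos x - 12sin x - (72/25)cos 2x - (54/25)sin 2x
check: W g = -(36/25)cos 2x + (198/25)sin 2x
so W g − 1/2·g = -(9/2)cos x + 6sin x + 9sin 2x = f ✓

the result is g(x) = 9cos x - 12sin x - (72/25)cos 2x - (54/25)sin 2x


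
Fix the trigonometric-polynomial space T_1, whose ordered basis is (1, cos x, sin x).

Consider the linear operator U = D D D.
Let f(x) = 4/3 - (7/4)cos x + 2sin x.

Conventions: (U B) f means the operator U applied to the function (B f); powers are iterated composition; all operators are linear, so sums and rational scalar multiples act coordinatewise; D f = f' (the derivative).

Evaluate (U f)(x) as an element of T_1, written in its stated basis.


D f = 2cos x + (7/4)sin x
D D f = (7/4)cos x - 2sin x
D D D f = -2cos x - (7/4)sin x

the image equals g(x) = -2cos x - (7/4)sin x


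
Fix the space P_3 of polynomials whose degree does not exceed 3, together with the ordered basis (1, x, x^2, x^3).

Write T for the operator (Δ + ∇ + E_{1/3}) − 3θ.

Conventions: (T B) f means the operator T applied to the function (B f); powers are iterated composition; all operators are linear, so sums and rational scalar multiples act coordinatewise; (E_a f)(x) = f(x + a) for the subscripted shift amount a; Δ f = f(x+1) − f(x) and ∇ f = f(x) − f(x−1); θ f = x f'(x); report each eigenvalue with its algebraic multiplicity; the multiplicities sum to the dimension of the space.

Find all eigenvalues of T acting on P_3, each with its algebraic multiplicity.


image of 1: 1
image of x: -2x + 7/3
image of x^2: -5x^2 + (14/3)x + 1/9
image of x^3: -8x^3 + 7x^2 + (1/3)x + 55/27
the matrix is upper triangular; its diagonal is (1, -2, -5, -8)
for a triangular matrix the eigenvalues are the diagonal entries, with algebraic multiplicity their repetition count

λ = -8 (multiplicity 1), λ = -5 (multiplicity 1), λ = -2 (multiplicity 1), λ = 1 (multiplicity 1)


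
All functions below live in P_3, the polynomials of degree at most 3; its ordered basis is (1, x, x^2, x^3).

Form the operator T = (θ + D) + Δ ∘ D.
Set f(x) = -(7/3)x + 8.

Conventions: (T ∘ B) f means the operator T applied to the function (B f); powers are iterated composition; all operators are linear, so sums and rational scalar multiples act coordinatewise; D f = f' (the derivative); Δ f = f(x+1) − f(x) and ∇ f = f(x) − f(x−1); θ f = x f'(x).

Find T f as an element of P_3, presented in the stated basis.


the image equals g(x) = -(7/3)x - 7/3

θ f = -(7/3)x
D f = -7/3
(θ + D) f = -(7/3)x - 7/3
D f = -7/3
Δ D f = 0
((θ + D) + Δ ∘ D) f = -(7/3)x - 7/3


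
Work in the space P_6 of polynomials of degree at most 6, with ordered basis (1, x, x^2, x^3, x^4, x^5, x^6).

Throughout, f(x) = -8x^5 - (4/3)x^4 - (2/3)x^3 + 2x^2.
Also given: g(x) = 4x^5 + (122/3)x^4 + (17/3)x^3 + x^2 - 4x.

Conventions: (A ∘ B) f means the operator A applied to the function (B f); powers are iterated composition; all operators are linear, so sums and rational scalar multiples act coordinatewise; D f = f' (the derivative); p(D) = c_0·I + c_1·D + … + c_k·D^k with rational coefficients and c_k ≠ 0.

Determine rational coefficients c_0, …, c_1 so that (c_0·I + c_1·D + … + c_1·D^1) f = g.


c_0 = -1/2, c_1 = -1

D^0 f = -8x^5 - (4/3)x^4 - (2/3)x^3 + 2x^2
D^1 f = -40x^4 - (16/3)x^3 - 2x^2 + 4x
matching coefficients of g against c_0 f + c_1 Df + … from the top degree down determines the c_i
solution: c_0 = -1/2, c_1 = -1


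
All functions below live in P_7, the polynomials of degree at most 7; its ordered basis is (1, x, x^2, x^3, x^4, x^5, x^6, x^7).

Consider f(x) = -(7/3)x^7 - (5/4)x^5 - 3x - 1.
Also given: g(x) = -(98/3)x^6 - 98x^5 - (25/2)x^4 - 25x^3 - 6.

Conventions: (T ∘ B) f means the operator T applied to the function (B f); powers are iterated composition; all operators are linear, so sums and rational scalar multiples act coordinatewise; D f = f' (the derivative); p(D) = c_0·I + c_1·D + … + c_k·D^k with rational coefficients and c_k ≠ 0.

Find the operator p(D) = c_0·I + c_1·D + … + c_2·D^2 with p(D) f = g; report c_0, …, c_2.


p(D) = 2·D + D^2, i.e. c_0 = 0, c_1 = 2, c_2 = 1

D^0 f = -(7/3)x^7 - (5/4)x^5 - 3x - 1
D^1 f = -(49/3)x^6 - (25/4)x^4 - 3
D^2 f = -98x^5 - 25x^3
matching coefficients of g against c_0 f + c_1 Df + … from the top degree down determines the c_i
solution: c_0 = 0, c_1 = 2, c_2 = 1


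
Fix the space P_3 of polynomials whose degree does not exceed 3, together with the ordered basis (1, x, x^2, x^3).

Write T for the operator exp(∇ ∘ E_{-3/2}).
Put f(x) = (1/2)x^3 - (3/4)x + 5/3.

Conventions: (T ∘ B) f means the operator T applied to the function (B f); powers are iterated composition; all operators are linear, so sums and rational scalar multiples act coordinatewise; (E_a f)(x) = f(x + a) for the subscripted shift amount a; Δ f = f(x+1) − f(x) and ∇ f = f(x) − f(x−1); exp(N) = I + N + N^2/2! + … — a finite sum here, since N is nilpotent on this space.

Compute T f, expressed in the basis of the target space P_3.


order-1 term: (3/2)x^2 - 6x + 43/8
order-2 term: (3/2)x - 6
order-3 term: 1/2
the series for exp(∇ ∘ E_{-3/2}) f terminates at order 3
exp(∇ ∘ E_{-3/2}) f = (1/2)x^3 + (3/2)x^2 - (21/4)x + 37/24

g(x) = (1/2)x^3 + (3/2)x^2 - (21/4)x + 37/24


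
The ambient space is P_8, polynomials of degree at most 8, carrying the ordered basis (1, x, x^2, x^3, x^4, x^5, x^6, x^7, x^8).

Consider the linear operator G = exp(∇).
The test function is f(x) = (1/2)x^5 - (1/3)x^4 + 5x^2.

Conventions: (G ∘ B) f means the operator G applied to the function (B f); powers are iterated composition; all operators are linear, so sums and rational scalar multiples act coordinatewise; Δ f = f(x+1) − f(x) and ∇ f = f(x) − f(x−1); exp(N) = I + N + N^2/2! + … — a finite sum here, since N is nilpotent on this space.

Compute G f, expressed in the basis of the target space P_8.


order-1 term: (5/2)x^4 - (19/3)x^3 + 7x^2 + (37/6)x - 25/6
order-2 term: 5x^3 - 17x^2 + (43/2)x - 29/6
order-3 term: 5x^2 - (49/3)x + 29/2
order-4 term: (5/2)x - 16/3
order-5 term: 1/2
the series for exp(∇) f terminates at order 5
exp(∇) f = (1/2)x^5 + (13/6)x^4 - (4/3)x^3 + (83/6)x + 2/3

the result is g(x) = (1/2)x^5 + (13/6)x^4 - (4/3)x^3 + (83/6)x + 2/3


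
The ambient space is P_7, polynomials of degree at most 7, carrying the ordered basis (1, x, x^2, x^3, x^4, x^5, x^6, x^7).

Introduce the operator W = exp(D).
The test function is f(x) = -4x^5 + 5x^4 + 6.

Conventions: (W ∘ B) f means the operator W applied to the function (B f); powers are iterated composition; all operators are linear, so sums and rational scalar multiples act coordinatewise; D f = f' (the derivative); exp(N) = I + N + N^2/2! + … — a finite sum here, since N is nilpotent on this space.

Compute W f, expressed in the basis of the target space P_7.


the result is g(x) = -4x^5 - 15x^4 - 20x^3 - 10x^2 + 7

order-1 term: -20x^4 + 20x^3
order-2 term: -40x^3 + 30x^2
order-3 term: -40x^2 + 20x
order-4 term: -20x + 5
order-5 term: -4
the series for exp(D) f terminates at order 5
exp(D) f = -4x^5 - 15x^4 - 20x^3 - 10x^2 + 7


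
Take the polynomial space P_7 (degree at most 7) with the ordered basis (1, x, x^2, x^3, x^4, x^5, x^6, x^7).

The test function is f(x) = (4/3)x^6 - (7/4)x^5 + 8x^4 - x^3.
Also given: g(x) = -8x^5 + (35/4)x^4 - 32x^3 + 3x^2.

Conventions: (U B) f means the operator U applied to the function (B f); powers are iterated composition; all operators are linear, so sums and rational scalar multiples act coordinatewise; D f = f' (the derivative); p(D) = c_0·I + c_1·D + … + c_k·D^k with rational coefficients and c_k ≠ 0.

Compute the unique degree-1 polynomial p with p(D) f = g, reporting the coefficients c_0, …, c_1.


D^0 f = (4/3)x^6 - (7/4)x^5 + 8x^4 - x^3
D^1 f = 8x^5 - (35/4)x^4 + 32x^3 - 3x^2
matching coefficients of g against c_0 f + c_1 Df + … from the top degree down determines the c_i
solution: c_0 = 0, c_1 = -1

p(D) = -D, i.e. c_0 = 0, c_1 = -1


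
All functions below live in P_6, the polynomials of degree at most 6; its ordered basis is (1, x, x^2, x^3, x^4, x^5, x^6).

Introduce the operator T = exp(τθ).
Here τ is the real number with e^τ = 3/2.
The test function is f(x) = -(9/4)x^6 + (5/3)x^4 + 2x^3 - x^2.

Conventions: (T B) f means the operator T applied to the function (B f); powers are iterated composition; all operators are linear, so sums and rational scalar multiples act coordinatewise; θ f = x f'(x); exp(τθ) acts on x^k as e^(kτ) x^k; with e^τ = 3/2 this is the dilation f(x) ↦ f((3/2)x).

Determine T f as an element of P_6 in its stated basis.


exp(τθ) x^k = e^(kτ) x^k; with e^τ = 3/2 this sends x^k to (3/2)^k x^k
x^2 ↦ 9/4 x^2
x^3 ↦ 27/8 x^3
x^4 ↦ 81/16 x^4
x^6 ↦ 729/64 x^6
applying this coordinatewise to f: exp(τθ) f = -(6561/256)x^6 + (135/16)x^4 + (27/4)x^3 - (9/4)x^2

g(x) = -(6561/256)x^6 + (135/16)x^4 + (27/4)x^3 - (9/4)x^2


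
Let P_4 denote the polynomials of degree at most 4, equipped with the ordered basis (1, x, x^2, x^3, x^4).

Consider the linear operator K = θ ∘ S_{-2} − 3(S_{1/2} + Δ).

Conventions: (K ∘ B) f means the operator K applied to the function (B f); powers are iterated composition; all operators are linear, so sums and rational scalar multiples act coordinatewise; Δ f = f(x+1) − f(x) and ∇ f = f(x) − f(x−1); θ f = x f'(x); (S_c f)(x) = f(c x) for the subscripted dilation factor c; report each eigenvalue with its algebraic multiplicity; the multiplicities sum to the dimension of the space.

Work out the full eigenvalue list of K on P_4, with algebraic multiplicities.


λ = -195/8 (multiplicity 1), λ = -7/2 (multiplicity 1), λ = -3 (multiplicity 1), λ = 29/4 (multiplicity 1), λ = 1021/16 (multiplicity 1)

image of 1: -3
image of x: -(7/2)x - 3
image of x^2: (29/4)x^2 - 6x - 3
image of x^3: -(195/8)x^3 - 9x^2 - 9x - 3
image of x^4: (1021/16)x^4 - 12x^3 - 18x^2 - 12x - 3
the matrix is upper triangular; its diagonal is (-3, -7/2, 29/4, -195/8, 1021/16)
for a triangular matrix the eigenvalues are the diagonal entries, with algebraic multiplicity their repetition count


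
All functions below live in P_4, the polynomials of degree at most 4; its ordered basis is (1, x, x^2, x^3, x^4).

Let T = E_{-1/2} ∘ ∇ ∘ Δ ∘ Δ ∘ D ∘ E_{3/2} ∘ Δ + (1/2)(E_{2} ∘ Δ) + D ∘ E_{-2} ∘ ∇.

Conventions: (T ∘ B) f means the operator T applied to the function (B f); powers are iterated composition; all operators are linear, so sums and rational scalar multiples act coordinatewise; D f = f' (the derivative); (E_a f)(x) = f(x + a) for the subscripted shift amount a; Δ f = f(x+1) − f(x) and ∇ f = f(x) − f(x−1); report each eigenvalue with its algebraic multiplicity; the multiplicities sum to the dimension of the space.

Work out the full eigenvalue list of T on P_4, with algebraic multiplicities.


image of 1: 0
image of x: 1/2
image of x^2: x + 9/2
image of x^3: (3/2)x^2 + (27/2)x - 11/2
image of x^4: 2x^3 + 27x^2 - 22x + 217/2
the matrix is upper triangular; its diagonal is (0, 0, 0, 0, 0)
for a triangular matrix the eigenvalues are the diagonal entries, with algebraic multiplicity their repetition count

λ = 0 (multiplicity 5)


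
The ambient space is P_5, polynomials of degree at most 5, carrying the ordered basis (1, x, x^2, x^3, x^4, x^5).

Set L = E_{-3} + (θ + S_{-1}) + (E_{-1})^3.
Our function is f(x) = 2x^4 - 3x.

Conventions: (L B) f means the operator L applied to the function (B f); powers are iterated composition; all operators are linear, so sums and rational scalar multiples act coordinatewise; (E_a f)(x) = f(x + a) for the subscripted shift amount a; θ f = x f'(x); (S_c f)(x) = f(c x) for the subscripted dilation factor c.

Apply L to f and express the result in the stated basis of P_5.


g(x) = 14x^4 - 48x^3 + 216x^2 - 438x + 342

E_{-3} f = 2x^4 - 24x^3 + 108x^2 - 219x + 171
θ f = 8x^4 - 3x
S_{-1} f = 2x^4 + 3x
(θ + S_{-1}) f = 10x^4
E_{-1} f = 2x^4 - 8x^3 + 12x^2 - 11x + 5
E_{-1} E_{-1} f = 2x^4 - 16x^3 + 48x^2 - 67x + 38
E_{-1} E_{-1} E_{-1} f = 2x^4 - 24x^3 + 108x^2 - 219x + 171
(E_{-3} + (θ + S_{-1}) + (E_{-1})^3) f = 14x^4 - 48x^3 + 216x^2 - 438x + 342


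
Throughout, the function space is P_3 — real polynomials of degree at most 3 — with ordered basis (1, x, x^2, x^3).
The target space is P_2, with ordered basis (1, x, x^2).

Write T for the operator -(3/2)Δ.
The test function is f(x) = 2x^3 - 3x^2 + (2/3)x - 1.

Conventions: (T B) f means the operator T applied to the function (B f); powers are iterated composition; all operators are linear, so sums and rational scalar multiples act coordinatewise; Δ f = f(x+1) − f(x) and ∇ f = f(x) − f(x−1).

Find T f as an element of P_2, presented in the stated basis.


the result is g(x) = -9x^2 + 1/2

Δ f = 6x^2 - 1/3
(-(3/2)Δ) f = -9x^2 + 1/2
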